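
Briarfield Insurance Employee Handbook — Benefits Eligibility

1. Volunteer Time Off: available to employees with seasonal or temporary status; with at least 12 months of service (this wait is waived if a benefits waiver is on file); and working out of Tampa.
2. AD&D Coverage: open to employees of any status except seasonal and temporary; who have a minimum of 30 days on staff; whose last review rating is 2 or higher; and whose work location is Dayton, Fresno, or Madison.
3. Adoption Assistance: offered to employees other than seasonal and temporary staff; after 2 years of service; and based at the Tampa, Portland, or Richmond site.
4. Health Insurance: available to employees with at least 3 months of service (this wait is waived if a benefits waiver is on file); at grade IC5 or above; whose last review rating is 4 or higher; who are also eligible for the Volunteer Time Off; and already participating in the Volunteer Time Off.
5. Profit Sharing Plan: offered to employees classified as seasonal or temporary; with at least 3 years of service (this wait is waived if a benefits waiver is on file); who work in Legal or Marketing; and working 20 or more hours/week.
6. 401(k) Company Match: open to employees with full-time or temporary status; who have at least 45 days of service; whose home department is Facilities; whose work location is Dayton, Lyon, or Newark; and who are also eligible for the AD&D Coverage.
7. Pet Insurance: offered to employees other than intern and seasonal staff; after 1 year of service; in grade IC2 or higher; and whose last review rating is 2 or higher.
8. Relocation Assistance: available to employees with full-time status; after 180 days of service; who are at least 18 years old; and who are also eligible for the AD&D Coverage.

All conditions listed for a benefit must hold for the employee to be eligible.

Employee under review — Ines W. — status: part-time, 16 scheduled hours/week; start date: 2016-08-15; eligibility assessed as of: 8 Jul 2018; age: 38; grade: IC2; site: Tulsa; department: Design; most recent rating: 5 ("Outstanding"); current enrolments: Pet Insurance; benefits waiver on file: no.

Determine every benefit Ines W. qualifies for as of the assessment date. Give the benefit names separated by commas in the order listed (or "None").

Service from 2016-08-15 to 8 Jul 2018: 692 days.
Volunteer Time Off — status part-time ✗ (requires seasonal or temporary) → not eligible.
AD&D Coverage — status part-time ✓ (not excluded); service 692 days ≥ 30 days ✓; rating 5 ≥ 2 ✓; site Tulsa ✗ (not Dayton, Fresno, or Madison) → not eligible.
Adoption Assistance — status part-time ✓ (not excluded); service 692 days < 2 years (≈730 days) ✗ → not eligible.
Health Insurance — no waiver, service 692 days ≥ 3 months (≈90 days) ✓; grade IC2 < IC5 ✗ → not eligible.
Profit Sharing Plan — status part-time ✗ (requires seasonal or temporary) → not eligible.
401(k) Company Match — status part-time ✗ (requires full-time or temporary) → not eligible.
Pet Insurance — status part-time ✓ (not excluded); service 692 days ≥ 1 year (≈365 days) ✓; grade IC2 ≥ IC2 ✓; rating 5 ≥ 2 ✓ → eligible.
Relocation Assistance — status part-time ✗ (requires full-time) → not eligible.

Pet Insurance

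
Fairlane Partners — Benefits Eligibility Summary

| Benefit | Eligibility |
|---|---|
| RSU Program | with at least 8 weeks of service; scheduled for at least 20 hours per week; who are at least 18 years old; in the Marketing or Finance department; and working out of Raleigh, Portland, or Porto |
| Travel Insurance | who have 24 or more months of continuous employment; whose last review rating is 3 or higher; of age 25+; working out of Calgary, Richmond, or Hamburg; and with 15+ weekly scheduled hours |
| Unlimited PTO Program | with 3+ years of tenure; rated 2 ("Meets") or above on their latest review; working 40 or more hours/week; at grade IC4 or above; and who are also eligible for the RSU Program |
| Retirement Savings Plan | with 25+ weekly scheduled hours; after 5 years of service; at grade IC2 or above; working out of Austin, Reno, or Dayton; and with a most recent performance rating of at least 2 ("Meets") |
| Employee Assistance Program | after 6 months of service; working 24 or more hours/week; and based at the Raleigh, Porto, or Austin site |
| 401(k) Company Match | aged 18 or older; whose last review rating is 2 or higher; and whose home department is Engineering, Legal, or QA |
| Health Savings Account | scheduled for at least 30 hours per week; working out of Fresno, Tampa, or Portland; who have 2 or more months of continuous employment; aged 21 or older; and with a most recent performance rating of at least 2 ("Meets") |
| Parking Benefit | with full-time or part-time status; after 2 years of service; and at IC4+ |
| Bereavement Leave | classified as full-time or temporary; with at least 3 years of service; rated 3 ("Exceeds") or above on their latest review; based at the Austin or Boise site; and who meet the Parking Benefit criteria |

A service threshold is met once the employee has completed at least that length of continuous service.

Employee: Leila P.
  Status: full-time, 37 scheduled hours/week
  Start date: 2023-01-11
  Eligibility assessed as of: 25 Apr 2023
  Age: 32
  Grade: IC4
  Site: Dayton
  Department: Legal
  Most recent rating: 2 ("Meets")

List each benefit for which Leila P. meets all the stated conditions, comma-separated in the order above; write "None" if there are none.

401(k) Company Match

Service from 2023-01-11 to 25 Apr 2023: 104 days.
RSU Program — service 104 days ≥ 8 weeks (≈56 days) ✓; 37 hrs/wk ≥ 20 ✓; age 32 ≥ 18 ✓; dept Legal ✗ → not eligible.
Travel Insurance — service 104 days < 24 months (≈720 days) ✗ → not eligible.
Unlimited PTO Program — service 104 days < 3 years (≈1095 days) ✗ → not eligible.
Retirement Savings Plan — 37 hrs/wk ≥ 25 ✓; service 104 days < 5 years (≈1825 days) ✗ → not eligible.
Employee Assistance Program — service 104 days < 6 months (≈180 days) ✗ → not eligible.
401(k) Company Match — age 32 ≥ 18 ✓; rating 2 ≥ 2 ✓; dept Legal ✓ → eligible.
Health Savings Account — 37 hrs/wk ≥ 30 ✓; site Dayton ✗ (not Fresno, Tampa, or Portland) → not eligible.
Parking Benefit — status full-time ✓; service 104 days < 2 years (≈730 days) ✗ → not eligible.
Bereavement Leave — status full-time ✓; service 104 days < 3 years (≈1095 days) ✗ → not eligible.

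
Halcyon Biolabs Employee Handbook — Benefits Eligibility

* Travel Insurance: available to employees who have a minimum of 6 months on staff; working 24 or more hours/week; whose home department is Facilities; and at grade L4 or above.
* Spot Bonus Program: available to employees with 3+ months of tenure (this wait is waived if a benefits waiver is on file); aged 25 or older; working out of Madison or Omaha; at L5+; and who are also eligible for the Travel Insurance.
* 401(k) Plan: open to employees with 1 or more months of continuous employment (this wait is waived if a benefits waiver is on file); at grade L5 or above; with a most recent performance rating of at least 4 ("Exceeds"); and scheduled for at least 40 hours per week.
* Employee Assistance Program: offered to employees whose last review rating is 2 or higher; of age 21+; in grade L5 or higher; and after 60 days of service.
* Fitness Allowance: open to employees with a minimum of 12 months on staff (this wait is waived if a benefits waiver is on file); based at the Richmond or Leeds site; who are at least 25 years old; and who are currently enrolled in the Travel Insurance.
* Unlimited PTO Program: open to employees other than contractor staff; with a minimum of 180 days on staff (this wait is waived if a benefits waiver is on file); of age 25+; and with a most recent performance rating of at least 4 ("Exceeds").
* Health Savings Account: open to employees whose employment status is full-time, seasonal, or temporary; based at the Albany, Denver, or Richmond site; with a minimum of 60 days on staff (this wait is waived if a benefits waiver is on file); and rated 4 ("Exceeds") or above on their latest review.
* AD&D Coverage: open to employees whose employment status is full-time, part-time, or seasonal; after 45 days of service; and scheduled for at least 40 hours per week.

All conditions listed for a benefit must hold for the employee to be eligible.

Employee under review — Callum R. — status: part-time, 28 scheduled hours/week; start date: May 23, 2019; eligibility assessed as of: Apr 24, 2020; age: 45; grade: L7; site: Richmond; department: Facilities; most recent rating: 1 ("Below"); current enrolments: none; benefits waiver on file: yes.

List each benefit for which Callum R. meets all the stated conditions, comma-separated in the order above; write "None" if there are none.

Service from May 23, 2019 to Apr 24, 2020: 337 days.
Travel Insurance — service 337 days ≥ 6 months (≈180 days) ✓; 28 hrs/wk ≥ 24 ✓; dept Facilities ✓; grade L7 ≥ L4 ✓ → eligible.
Spot Bonus Program — benefits waiver on file ✓; age 45 ≥ 25 ✓; site Richmond ✗ (not Madison or Omaha) → not eligible.
401(k) Plan — benefits waiver on file ✓; grade L7 ≥ L5 ✓; rating 1 < 4 ✗ → not eligible.
Employee Assistance Program — rating 1 < 2 ✗ → not eligible.
Fitness Allowance — benefits waiver on file ✓; site Richmond ✓; age 45 ≥ 25 ✓; not enrolled in Travel Insurance ✗ → not eligible.
Unlimited PTO Program — status part-time ✓ (not excluded); benefits waiver on file ✓; age 45 ≥ 25 ✓; rating 1 < 4 ✗ → not eligible.
Health Savings Account — status part-time ✗ (requires full-time, seasonal, or temporary) → not eligible.
AD&D Coverage — status part-time ✓; service 337 days ≥ 45 days ✓; 28 hrs/wk < 40 ✗ → not eligible.

Travel Insurance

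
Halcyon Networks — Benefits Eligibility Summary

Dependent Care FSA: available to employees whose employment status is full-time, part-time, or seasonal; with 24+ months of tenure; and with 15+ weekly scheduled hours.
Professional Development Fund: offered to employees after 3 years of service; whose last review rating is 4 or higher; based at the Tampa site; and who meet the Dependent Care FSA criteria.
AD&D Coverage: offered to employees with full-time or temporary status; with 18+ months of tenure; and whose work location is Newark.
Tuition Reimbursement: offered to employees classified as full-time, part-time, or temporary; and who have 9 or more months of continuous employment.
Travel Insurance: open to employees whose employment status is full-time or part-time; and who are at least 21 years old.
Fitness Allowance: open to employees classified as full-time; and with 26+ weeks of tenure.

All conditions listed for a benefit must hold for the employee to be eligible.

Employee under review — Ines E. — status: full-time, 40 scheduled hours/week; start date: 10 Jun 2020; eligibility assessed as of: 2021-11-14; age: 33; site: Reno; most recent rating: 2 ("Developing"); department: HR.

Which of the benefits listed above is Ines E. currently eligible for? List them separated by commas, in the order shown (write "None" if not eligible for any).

Tuition Reimbursement, Travel Insurance, Fitness Allowance

Service from 10 Jun 2020 to 2021-11-14: 522 days.
Dependent Care FSA — status full-time ✓; service 522 days < 24 months (≈720 days) ✗ → not eligible.
Professional Development Fund — service 522 days < 3 years (≈1095 days) ✗ → not eligible.
AD&D Coverage — status full-time ✓; service 522 days < 18 months (≈540 days) ✗ → not eligible.
Tuition Reimbursement — status full-time ✓; service 522 days ≥ 9 months (≈270 days) ✓ → eligible.
Travel Insurance — status full-time ✓; age 33 ≥ 21 ✓ → eligible.
Fitness Allowance — status full-time ✓; service 522 days ≥ 26 weeks (≈182 days) ✓ → eligible.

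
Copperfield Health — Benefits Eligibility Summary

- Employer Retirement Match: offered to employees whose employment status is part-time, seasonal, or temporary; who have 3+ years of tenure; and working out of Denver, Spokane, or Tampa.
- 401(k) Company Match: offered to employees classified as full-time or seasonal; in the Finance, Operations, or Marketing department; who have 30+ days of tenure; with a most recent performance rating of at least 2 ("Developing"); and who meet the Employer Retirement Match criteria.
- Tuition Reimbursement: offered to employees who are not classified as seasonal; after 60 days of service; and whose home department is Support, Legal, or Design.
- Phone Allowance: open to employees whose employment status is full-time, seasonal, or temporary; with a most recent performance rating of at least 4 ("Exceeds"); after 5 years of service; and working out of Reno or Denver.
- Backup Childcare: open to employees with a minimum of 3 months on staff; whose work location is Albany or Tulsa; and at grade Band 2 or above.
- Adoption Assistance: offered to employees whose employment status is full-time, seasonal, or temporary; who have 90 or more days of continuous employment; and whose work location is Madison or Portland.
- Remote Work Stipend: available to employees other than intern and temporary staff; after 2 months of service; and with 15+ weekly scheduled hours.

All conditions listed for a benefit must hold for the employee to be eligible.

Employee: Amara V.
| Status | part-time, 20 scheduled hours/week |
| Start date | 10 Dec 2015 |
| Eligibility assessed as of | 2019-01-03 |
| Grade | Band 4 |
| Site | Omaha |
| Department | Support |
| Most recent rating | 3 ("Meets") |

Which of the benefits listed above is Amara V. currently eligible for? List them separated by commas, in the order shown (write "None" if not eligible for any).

Tuition Reimbursement, Remote Work Stipend

Service from 10 Dec 2015 to 2019-01-03: 1120 days.
Employer Retirement Match — status part-time ✓; service 1120 days ≥ 3 years (≈1095 days) ✓; site Omaha ✗ (not Denver, Spokane, or Tampa) → not eligible.
401(k) Company Match — status part-time ✗ (requires full-time or seasonal) → not eligible.
Tuition Reimbursement — status part-time ✓ (not excluded); service 1120 days ≥ 60 days ✓; dept Support ✓ → eligible.
Phone Allowance — status part-time ✗ (requires full-time, seasonal, or temporary) → not eligible.
Backup Childcare — service 1120 days ≥ 3 months (≈90 days) ✓; site Omaha ✗ (not Albany or Tulsa) → not eligible.
Adoption Assistance — status part-time ✗ (requires full-time, seasonal, or temporary) → not eligible.
Remote Work Stipend — status part-time ✓ (not excluded); service 1120 days ≥ 2 months (≈60 days) ✓; 20 hrs/wk ≥ 15 ✓ → eligible.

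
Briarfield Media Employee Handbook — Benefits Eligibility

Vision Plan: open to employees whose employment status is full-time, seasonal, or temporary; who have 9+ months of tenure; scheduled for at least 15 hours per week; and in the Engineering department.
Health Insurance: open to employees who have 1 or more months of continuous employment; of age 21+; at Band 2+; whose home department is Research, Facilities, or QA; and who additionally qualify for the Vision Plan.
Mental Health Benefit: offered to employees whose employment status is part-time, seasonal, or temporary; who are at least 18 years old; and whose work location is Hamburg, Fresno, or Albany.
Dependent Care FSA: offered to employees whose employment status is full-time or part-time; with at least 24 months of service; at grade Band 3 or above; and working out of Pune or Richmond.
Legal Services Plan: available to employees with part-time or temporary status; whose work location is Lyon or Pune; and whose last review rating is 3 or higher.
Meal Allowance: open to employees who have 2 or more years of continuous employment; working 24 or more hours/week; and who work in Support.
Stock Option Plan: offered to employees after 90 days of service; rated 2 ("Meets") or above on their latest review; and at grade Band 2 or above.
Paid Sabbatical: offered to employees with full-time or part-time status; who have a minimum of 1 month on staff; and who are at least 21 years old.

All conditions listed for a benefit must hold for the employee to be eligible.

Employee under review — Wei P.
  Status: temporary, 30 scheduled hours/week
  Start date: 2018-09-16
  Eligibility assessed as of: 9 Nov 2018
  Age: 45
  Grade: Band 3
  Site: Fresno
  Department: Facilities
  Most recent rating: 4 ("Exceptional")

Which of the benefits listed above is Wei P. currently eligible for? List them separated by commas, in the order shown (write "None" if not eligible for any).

Service from 2018-09-16 to 9 Nov 2018: 54 days.
Vision Plan — status temporary ✓; service 54 days < 9 months (≈270 days) ✗ → not eligible.
Health Insurance — service 54 days ≥ 1 month (≈30 days) ✓; age 45 ≥ 21 ✓; grade Band 3 ≥ Band 2 ✓; dept Facilities ✓; not eligible for Vision Plan ✗ → not eligible.
Mental Health Benefit — status temporary ✓; age 45 ≥ 18 ✓; site Fresno ✓ → eligible.
Dependent Care FSA — status temporary ✗ (requires full-time or part-time) → not eligible.
Legal Services Plan — status temporary ✓; site Fresno ✗ (not Lyon or Pune) → not eligible.
Meal Allowance — service 54 days < 2 years (≈730 days) ✗ → not eligible.
Stock Option Plan — service 54 days < 90 days ✗ → not eligible.
Paid Sabbatical — status temporary ✗ (requires full-time or part-time) → not eligible.

Mental Health Benefit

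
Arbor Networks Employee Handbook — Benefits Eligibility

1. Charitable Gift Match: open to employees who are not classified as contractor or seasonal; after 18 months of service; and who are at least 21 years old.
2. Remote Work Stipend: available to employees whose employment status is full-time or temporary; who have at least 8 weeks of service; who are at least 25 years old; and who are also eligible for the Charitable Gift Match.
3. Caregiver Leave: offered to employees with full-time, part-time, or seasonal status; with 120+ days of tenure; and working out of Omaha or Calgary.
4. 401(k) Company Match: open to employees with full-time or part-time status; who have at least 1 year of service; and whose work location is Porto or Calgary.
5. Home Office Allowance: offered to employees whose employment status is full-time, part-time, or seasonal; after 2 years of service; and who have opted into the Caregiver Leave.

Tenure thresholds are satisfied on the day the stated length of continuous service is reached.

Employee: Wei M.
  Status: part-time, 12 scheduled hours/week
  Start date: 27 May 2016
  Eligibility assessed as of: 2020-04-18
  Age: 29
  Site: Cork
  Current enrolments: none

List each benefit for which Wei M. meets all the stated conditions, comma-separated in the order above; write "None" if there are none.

Service from 27 May 2016 to 2020-04-18: 1422 days.
Charitable Gift Match — status part-time ✓ (not excluded); service 1422 days ≥ 18 months (≈540 days) ✓; age 29 ≥ 21 ✓ → eligible.
Remote Work Stipend — status part-time ✗ (requires full-time or temporary) → not eligible.
Caregiver Leave — status part-time ✓; service 1422 days ≥ 120 days ✓; site Cork ✗ (not Omaha or Calgary) → not eligible.
401(k) Company Match — status part-time ✓; service 1422 days ≥ 1 year (≈365 days) ✓; site Cork ✗ (not Porto or Calgary) → not eligible.
Home Office Allowance — status part-time ✓; service 1422 days ≥ 2 years (≈730 days) ✓; not enrolled in Caregiver Leave ✗ → not eligible.

Charitable Gift Match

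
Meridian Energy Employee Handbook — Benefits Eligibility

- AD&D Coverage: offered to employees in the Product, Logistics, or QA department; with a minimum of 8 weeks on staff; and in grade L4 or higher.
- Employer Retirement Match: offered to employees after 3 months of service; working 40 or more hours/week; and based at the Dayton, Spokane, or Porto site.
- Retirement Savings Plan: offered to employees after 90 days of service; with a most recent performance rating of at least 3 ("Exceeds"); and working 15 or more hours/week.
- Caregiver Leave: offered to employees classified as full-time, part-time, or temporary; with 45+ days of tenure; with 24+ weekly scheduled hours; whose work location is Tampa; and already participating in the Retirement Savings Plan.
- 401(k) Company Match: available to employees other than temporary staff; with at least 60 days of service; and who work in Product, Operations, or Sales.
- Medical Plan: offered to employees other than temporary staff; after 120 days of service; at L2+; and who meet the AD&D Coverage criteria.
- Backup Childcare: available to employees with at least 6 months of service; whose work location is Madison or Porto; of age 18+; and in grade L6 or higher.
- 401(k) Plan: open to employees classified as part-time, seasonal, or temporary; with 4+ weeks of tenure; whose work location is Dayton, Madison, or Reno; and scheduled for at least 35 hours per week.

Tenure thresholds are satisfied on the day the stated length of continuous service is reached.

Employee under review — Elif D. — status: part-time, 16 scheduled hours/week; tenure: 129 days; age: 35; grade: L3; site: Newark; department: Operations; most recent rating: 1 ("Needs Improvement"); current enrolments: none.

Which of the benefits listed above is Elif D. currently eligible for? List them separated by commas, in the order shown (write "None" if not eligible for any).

AD&D Coverage — dept Operations ✗ → not eligible.
Employer Retirement Match — service 129 days ≥ 3 months (≈90 days) ✓; 16 hrs/wk < 40 ✗ → not eligible.
Retirement Savings Plan — service 129 days ≥ 90 days ✓; rating 1 < 3 ✗ → not eligible.
Caregiver Leave — status part-time ✓; service 129 days ≥ 45 days ✓; 16 hrs/wk < 24 ✗ → not eligible.
401(k) Company Match — status part-time ✓ (not excluded); service 129 days ≥ 60 days ✓; dept Operations ✓ → eligible.
Medical Plan — status part-time ✓ (not excluded); service 129 days ≥ 120 days ✓; grade L3 ≥ L2 ✓; not eligible for AD&D Coverage ✗ → not eligible.
Backup Childcare — service 129 days < 6 months (≈180 days) ✗ → not eligible.
401(k) Plan — status part-time ✓; service 129 days ≥ 4 weeks (≈28 days) ✓; site Newark ✗ (not Dayton, Madison, or Reno) → not eligible.

401(k) Company Match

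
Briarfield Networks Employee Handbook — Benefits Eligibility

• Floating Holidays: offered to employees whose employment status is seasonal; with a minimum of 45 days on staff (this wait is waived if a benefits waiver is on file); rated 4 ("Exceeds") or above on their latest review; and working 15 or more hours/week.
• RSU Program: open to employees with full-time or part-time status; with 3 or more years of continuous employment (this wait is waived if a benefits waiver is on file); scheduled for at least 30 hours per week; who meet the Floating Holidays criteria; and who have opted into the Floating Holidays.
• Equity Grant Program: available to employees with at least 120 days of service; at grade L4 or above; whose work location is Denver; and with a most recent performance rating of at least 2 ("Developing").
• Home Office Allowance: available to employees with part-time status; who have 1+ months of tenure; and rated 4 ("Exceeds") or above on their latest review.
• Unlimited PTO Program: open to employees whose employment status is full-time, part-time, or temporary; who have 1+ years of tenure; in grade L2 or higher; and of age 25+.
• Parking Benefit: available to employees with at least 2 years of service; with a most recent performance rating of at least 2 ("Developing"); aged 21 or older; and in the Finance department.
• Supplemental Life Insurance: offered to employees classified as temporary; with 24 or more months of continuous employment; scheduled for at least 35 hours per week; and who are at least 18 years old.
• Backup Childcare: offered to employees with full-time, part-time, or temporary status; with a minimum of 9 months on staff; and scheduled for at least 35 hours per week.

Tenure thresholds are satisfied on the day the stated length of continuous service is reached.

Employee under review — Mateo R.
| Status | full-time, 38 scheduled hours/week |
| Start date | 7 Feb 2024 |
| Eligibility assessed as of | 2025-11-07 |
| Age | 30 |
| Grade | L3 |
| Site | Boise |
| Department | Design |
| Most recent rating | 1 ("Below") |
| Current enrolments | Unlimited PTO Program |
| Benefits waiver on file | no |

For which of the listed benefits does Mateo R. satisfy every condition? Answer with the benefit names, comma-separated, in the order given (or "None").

Unlimited PTO Program, Backup Childcare

Service from 7 Feb 2024 to 2025-11-07: 639 days.
Floating Holidays — status full-time ✗ (requires seasonal) → not eligible.
RSU Program — status full-time ✓; no waiver, service 639 days < 3 years (≈1095 days) ✗ → not eligible.
Equity Grant Program — service 639 days ≥ 120 days ✓; grade L3 < L4 ✗ → not eligible.
Home Office Allowance — status full-time ✗ (requires part-time) → not eligible.
Unlimited PTO Program — status full-time ✓; service 639 days ≥ 1 year (≈365 days) ✓; grade L3 ≥ L2 ✓; age 30 ≥ 25 ✓ → eligible.
Parking Benefit — service 639 days < 2 years (≈730 days) ✗ → not eligible.
Supplemental Life Insurance — status full-time ✗ (requires temporary) → not eligible.
Backup Childcare — status full-time ✓; service 639 days ≥ 9 months (≈270 days) ✓; 38 hrs/wk ≥ 35 ✓ → eligible.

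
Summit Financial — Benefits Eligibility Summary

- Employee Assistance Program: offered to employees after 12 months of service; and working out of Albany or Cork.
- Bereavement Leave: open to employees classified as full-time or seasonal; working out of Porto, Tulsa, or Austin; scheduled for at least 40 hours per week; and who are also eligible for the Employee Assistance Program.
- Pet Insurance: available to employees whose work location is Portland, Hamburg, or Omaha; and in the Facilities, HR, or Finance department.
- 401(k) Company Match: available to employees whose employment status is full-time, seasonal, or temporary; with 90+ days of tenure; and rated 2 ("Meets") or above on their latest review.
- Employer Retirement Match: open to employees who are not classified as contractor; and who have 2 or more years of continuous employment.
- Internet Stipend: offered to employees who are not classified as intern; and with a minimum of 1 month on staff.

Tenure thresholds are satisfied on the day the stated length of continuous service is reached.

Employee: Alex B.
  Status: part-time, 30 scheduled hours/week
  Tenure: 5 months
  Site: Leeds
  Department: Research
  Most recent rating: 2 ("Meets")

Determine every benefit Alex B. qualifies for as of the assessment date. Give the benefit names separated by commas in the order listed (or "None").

Internet Stipend

Employee Assistance Program — service 5 months < 12 months ✗ → not eligible.
Bereavement Leave — status part-time ✗ (requires full-time or seasonal) → not eligible.
Pet Insurance — site Leeds ✗ (not Portland, Hamburg, or Omaha) → not eligible.
401(k) Company Match — status part-time ✗ (requires full-time, seasonal, or temporary) → not eligible.
Employer Retirement Match — status part-time ✓ (not excluded); service 5 months < 2 years (≈730 days) ✗ → not eligible.
Internet Stipend — status part-time ✓ (not excluded); service 5 months ≥ 1 month ✓ → eligible.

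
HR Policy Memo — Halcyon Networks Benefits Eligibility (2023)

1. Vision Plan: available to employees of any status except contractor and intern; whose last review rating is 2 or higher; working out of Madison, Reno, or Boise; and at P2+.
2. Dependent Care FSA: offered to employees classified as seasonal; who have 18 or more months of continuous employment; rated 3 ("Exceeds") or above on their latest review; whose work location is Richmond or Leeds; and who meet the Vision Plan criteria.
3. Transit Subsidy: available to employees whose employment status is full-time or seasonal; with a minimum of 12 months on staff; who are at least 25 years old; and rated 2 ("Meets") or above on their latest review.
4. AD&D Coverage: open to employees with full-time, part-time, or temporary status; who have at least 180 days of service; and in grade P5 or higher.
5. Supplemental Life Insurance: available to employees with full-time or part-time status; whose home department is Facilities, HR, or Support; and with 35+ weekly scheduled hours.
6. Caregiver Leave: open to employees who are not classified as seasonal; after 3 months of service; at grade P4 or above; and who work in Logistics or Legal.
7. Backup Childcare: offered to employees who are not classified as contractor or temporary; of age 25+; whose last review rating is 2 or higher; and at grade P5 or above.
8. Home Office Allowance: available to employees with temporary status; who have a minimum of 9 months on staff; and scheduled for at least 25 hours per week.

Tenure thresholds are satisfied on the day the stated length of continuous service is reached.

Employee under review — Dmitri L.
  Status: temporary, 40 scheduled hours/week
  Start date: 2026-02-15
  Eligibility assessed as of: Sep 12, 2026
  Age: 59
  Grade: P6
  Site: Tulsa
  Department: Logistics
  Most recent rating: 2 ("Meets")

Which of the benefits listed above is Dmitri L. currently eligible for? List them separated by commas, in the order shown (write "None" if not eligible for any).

AD&D Coverage, Caregiver Leave

Service from 2026-02-15 to Sep 12, 2026: 209 days.
Vision Plan — status temporary ✓ (not excluded); rating 2 ≥ 2 ✓; site Tulsa ✗ (not Madison, Reno, or Boise) → not eligible.
Dependent Care FSA — status temporary ✗ (requires seasonal) → not eligible.
Transit Subsidy — status temporary ✗ (requires full-time or seasonal) → not eligible.
AD&D Coverage — status temporary ✓; service 209 days ≥ 180 days ✓; grade P6 ≥ P5 ✓ → eligible.
Supplemental Life Insurance — status temporary ✗ (requires full-time or part-time) → not eligible.
Caregiver Leave — status temporary ✓ (not excluded); service 209 days ≥ 3 months (≈90 days) ✓; grade P6 ≥ P4 ✓; dept Logistics ✓ → eligible.
Backup Childcare — status temporary ✗ (excluded) → not eligible.
Home Office Allowance — status temporary ✓; service 209 days < 9 months (≈270 days) ✗ → not eligible.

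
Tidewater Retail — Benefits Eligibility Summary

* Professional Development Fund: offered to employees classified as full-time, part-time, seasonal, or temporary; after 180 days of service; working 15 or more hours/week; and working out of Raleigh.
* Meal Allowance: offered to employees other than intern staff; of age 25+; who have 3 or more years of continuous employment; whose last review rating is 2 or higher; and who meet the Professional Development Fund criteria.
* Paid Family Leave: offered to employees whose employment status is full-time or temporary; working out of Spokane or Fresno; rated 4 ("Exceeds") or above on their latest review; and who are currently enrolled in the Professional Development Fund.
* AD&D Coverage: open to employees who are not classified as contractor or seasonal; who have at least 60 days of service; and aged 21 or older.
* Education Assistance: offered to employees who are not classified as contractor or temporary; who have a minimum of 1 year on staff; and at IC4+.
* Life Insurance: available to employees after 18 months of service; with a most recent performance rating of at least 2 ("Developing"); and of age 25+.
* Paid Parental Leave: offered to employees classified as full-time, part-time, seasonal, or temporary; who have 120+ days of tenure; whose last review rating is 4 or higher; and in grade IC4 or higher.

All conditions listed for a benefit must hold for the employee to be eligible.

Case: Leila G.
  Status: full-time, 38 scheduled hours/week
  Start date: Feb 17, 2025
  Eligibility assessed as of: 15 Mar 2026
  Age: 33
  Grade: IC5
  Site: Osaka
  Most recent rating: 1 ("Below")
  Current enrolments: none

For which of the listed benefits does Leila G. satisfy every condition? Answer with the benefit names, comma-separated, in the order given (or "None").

Service from Feb 17, 2025 to 15 Mar 2026: 391 days.
Professional Development Fund — status full-time ✓; service 391 days ≥ 180 days ✓; 38 hrs/wk ≥ 15 ✓; site Osaka ✗ (not Raleigh) → not eligible.
Meal Allowance — status full-time ✓ (not excluded); age 33 ≥ 25 ✓; service 391 days < 3 years (≈1095 days) ✗ → not eligible.
Paid Family Leave — status full-time ✓; site Osaka ✗ (not Spokane or Fresno) → not eligible.
AD&D Coverage — status full-time ✓ (not excluded); service 391 days ≥ 60 days ✓; age 33 ≥ 21 ✓ → eligible.
Education Assistance — status full-time ✓ (not excluded); service 391 days ≥ 1 year (≈365 days) ✓; grade IC5 ≥ IC4 ✓ → eligible.
Life Insurance — service 391 days < 18 months (≈540 days) ✗ → not eligible.
Paid Parental Leave — status full-time ✓; service 391 days ≥ 120 days ✓; rating 1 < 4 ✗ → not eligible.

AD&D Coverage, Education Assistance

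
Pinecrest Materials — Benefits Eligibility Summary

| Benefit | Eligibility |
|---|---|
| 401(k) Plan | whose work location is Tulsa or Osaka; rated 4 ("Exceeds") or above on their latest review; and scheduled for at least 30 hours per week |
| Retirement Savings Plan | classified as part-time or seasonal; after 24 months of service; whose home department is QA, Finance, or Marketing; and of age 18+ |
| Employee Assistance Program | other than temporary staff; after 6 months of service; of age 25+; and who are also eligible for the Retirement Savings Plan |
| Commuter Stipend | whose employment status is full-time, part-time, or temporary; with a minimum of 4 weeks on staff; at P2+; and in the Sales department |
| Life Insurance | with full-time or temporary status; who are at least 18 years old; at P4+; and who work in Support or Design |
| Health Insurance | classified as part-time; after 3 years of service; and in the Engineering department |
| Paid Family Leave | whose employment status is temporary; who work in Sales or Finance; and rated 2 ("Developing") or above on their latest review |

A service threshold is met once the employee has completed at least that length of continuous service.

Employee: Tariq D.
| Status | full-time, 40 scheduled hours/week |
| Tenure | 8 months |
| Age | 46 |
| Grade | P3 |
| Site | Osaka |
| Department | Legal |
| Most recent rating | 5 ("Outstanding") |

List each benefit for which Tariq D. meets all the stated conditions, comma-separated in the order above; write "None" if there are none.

401(k) Plan

401(k) Plan — site Osaka ✓; rating 5 ≥ 4 ✓; 40 hrs/wk ≥ 30 ✓ → eligible.
Retirement Savings Plan — status full-time ✗ (requires part-time or seasonal) → not eligible.
Employee Assistance Program — status full-time ✓ (not excluded); service 8 months ≥ 6 months ✓; age 46 ≥ 25 ✓; not eligible for Retirement Savings Plan ✗ → not eligible.
Commuter Stipend — status full-time ✓; service 8 months ≥ 4 weeks (≈28 days) ✓; grade P3 ≥ P2 ✓; dept Legal ✗ → not eligible.
Life Insurance — status full-time ✓; age 46 ≥ 18 ✓; grade P3 < P4 ✗ → not eligible.
Health Insurance — status full-time ✗ (requires part-time) → not eligible.
Paid Family Leave — status full-time ✗ (requires temporary) → not eligible.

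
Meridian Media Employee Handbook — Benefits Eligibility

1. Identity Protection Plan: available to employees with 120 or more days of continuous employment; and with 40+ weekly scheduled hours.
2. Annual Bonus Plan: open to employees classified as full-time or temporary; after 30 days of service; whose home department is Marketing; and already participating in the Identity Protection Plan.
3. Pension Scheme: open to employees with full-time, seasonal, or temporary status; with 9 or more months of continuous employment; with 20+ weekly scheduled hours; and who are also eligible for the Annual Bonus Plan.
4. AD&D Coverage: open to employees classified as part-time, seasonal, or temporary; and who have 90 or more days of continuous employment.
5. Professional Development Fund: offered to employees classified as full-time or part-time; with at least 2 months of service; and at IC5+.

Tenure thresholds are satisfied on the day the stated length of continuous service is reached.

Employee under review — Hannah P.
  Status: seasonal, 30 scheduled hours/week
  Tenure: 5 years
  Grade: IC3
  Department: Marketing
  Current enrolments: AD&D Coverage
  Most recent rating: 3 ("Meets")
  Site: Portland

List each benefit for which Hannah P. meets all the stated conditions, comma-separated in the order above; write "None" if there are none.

Identity Protection Plan — service 5 years ≥ 120 days ✓; 30 hrs/wk < 40 ✗ → not eligible.
Annual Bonus Plan — status seasonal ✗ (requires full-time or temporary) → not eligible.
Pension Scheme — status seasonal ✓; service 5 years ≥ 9 months (≈270 days) ✓; 30 hrs/wk ≥ 20 ✓; not eligible for Annual Bonus Plan ✗ → not eligible.
AD&D Coverage — status seasonal ✓; service 5 years ≥ 90 days ✓ → eligible.
Professional Development Fund — status seasonal ✗ (requires full-time or part-time) → not eligible.

AD&D Coverage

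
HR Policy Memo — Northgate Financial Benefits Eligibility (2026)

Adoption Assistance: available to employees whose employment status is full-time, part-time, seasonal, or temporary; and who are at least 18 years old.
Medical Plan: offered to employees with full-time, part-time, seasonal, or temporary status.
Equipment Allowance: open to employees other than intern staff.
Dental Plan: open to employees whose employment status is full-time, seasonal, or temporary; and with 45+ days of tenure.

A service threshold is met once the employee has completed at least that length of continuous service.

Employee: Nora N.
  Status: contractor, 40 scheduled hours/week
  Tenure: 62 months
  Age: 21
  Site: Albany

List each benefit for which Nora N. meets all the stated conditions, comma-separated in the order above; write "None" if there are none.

Adoption Assistance — status contractor ✗ (requires full-time, part-time, seasonal, or temporary) → not eligible.
Medical Plan — status contractor ✗ (requires full-time, part-time, seasonal, or temporary) → not eligible.
Equipment Allowance — status contractor ✓ (not excluded) → eligible.
Dental Plan — status contractor ✗ (requires full-time, seasonal, or temporary) → not eligible.

Equipment Allowance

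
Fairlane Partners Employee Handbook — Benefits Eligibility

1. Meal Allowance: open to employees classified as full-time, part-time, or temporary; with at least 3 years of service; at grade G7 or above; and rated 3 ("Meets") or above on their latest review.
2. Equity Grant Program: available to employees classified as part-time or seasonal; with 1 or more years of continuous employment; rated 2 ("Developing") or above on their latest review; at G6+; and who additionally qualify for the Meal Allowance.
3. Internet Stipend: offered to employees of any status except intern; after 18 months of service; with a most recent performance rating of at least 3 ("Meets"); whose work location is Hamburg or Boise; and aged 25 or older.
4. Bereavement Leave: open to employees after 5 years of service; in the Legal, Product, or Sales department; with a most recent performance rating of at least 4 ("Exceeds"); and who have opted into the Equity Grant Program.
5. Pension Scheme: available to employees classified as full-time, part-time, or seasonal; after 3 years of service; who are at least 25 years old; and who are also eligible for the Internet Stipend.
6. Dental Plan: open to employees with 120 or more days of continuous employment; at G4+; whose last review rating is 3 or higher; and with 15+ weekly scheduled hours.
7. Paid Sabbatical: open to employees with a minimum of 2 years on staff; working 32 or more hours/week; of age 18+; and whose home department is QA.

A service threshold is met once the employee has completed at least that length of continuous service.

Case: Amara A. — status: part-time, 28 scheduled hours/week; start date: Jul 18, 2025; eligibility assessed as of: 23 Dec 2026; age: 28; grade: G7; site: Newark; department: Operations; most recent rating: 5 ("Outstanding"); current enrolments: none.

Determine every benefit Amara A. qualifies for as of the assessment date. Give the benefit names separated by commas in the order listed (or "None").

Service from Jul 18, 2025 to 23 Dec 2026: 523 days.
Meal Allowance — status part-time ✓; service 523 days < 3 years (≈1095 days) ✗ → not eligible.
Equity Grant Program — status part-time ✓; service 523 days ≥ 1 year (≈365 days) ✓; rating 5 ≥ 2 ✓; grade G7 ≥ G6 ✓; not eligible for Meal Allowance ✗ → not eligible.
Internet Stipend — status part-time ✓ (not excluded); service 523 days < 18 months (≈540 days) ✗ → not eligible.
Bereavement Leave — service 523 days < 5 years (≈1825 days) ✗ → not eligible.
Pension Scheme — status part-time ✓; service 523 days < 3 years (≈1095 days) ✗ → not eligible.
Dental Plan — service 523 days ≥ 120 days ✓; grade G7 ≥ G4 ✓; rating 5 ≥ 3 ✓; 28 hrs/wk ≥ 15 ✓ → eligible.
Paid Sabbatical — service 523 days < 2 years (≈730 days) ✗ → not eligible.

Dental Plan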